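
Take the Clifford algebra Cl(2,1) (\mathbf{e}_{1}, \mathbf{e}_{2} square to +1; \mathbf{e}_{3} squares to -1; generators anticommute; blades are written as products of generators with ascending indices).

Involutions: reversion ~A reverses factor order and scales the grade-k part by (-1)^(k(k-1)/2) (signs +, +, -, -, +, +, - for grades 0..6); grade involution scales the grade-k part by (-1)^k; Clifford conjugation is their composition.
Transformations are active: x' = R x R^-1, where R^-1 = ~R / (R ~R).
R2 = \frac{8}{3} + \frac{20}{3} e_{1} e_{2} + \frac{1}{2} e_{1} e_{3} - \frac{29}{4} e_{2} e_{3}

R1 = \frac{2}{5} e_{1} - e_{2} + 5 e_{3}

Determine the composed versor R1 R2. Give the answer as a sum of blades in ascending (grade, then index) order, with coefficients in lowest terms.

Distribute over the terms of R1 (each basis-blade product reordered to ascending indices, repeated generators contracted through their squares):
(\frac{2}{5} e_{1}) R2 = \frac{16}{15} e_{1} + \frac{8}{3} e_{2} + \frac{1}{5} e_{3} - \frac{29}{10} e_{1} e_{2} e_{3}
(-e_{2}) R2 = \frac{20}{3} e_{1} - \frac{8}{3} e_{2} + \frac{29}{4} e_{3} + \frac{1}{2} e_{1} e_{2} e_{3}
(5 e_{3}) R2 = \frac{5}{2} e_{1} - \frac{145}{4} e_{2} + \frac{40}{3} e_{3} + \frac{100}{3} e_{1} e_{2} e_{3}
Summing the partial products and collecting blades:
Answer: \frac{307}{30} e_{1} - \frac{145}{4} e_{2} + \frac{1247}{60} e_{3} + \frac{464}{15} e_{1} e_{2} e_{3}


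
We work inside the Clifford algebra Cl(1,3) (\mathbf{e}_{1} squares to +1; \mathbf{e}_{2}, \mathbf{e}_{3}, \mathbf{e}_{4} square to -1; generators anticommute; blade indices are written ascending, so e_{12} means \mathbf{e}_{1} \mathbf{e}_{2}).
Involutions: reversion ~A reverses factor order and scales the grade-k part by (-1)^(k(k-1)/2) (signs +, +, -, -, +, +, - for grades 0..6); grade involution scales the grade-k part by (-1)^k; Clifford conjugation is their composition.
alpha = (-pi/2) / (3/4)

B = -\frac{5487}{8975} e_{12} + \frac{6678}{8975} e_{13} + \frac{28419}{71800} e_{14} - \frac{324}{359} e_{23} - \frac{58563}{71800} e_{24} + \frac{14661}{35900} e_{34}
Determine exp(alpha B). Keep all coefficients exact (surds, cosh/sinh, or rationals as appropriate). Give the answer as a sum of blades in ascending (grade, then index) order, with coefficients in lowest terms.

B^2 term by term: the squares give (-\frac{5487}{8975})^2*(e_{12})^2 + (\frac{6678}{8975})^2*(e_{13})^2 + (\frac{28419}{71800})^2*(e_{14})^2 + (-\frac{324}{359})^2*(e_{23})^2 + (-\frac{58563}{71800})^2*(e_{24})^2 + (\frac{14661}{35900})^2*(e_{34})^2 = \frac{30107169}{80550625}*(+1) + \frac{44595684}{80550625}*(+1) + \frac{807639561}{5155240000}*(+1) + \frac{104976}{128881}*(-1) + \frac{3429624969}{5155240000}*(-1) + \frac{214944921}{1288810000}*(-1) = -\frac{9}{16} (each basis 2-blade squares to minus the product of its generators' squares); cross terms between blades sharing an index anticommute and cancel; the commuting (index-disjoint) pairs give grade-4 terms 2*c*c'*(blade product), which cancel blade by blade — e_{1234}: -\frac{80444907}{161101250} + \frac{195541857}{161101250} - \frac{2301939}{3222025} = 0 — confirming B is simple. So B^2 = -\frac{9}{16}.
B^2 = -\frac{9}{16} — B^2 < 0, so the exponential closes trigonometrically: l = \frac{3}{4}, alpha*l = - \frac{\pi}{2}, so exp(alpha B) = cos(- \frac{\pi}{2}) + (sin(- \frac{\pi}{2})/(\frac{3}{4}))*B = 0 + (- \frac{4}{3})*B.
Answer: \frac{7316}{8975} e_{12} - \frac{8904}{8975} e_{13} - \frac{9473}{17950} e_{14} + \frac{432}{359} e_{23} + \frac{19521}{17950} e_{24} - \frac{4887}{8975} e_{34}


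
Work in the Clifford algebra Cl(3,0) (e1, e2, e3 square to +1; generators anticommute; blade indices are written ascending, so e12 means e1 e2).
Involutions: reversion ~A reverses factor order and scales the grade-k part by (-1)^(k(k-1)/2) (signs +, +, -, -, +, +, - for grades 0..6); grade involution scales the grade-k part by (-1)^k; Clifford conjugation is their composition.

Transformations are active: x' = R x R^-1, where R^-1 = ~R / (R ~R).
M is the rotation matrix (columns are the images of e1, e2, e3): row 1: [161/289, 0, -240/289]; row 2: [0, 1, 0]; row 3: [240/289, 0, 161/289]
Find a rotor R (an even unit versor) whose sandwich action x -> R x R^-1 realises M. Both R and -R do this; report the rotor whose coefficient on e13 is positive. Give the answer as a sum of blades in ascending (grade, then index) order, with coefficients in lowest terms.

Method: write R = a + b12*e12 + b13*e13 + b23*e23 with a^2 + b12^2 + b13^2 + b23^2 = 1 (so R^-1 = ~R). Expanding the columns R e_j ~R gives tr M = 4a^2 - 1 and, from the antisymmetric part, M21 - M12 = -4a*b12, M13 - M31 = 4a*b13, M32 - M23 = -4a*b23.
Here tr M = 611/289, so a^2 = (1 + tr M)/4 = 225/289 and a = ±15/17. Taking a = 15/17: M21 - M12 = 0, M13 - M31 = -480/289, M32 - M23 = 0, giving b12 = 0, b13 = -8/17, b23 = 0, i.e. R = 15/17 - 8/17*e13.
Its e13 coefficient is negative, so report the other preimage -R.
Answer: -15/17 + 8/17*e13. Uniqueness: Spin(3) -> SO(3) maps R and -R to the same rotation of trace 611/289; fixing the sign of the e13 coefficient removes the ambiguity.


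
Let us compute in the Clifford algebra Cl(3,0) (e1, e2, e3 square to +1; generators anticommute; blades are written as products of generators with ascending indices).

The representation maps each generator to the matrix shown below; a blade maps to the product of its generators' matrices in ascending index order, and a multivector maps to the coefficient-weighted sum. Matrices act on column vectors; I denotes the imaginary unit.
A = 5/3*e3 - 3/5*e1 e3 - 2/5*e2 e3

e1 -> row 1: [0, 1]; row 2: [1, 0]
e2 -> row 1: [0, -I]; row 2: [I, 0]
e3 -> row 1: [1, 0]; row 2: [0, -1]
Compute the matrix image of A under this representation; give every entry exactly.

Bivector images (products of the table entries): rho(e1 e3) = rho(e1)rho(e3) = row 1: [0, -1]; row 2: [1, 0]; rho(e2 e3) = rho(e2)rho(e3) = row 1: [0, I]; row 2: [I, 0].
M = (5/3)*rho(e3) + (-3/5)*rho(e1 e3) + (-2/5)*rho(e2 e3), summed entrywise:
Answer: row 1: [5/3, 3/5 - 2*I/5]; row 2: [-3/5 - 2*I/5, -5/3]


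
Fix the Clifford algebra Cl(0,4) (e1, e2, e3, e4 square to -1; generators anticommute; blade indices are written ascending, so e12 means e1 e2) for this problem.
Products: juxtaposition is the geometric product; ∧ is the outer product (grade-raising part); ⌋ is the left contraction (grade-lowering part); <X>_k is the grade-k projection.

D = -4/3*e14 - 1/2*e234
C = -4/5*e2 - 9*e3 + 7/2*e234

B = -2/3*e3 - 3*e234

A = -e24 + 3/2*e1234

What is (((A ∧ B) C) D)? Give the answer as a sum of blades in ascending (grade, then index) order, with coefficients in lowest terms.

step 1: -2/3*e234
step 2: -7/3 + 6*e24 - 8/15*e34
step 3: -4/15*e2 - 3*e3 + 8*e12 - 32/45*e13 + 28/9*e14 + 7/6*e234
Answer: -4/15*e2 - 3*e3 + 8*e12 - 32/45*e13 + 28/9*e14 + 7/6*e234


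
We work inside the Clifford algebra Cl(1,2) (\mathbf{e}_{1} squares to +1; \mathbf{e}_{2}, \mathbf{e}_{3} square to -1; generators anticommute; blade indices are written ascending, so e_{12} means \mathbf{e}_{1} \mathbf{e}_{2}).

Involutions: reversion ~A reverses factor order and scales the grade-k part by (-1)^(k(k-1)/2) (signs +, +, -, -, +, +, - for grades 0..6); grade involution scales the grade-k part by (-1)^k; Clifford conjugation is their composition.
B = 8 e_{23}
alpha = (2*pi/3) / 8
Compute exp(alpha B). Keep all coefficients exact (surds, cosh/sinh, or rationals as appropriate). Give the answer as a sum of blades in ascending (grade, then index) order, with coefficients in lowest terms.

B^2 = (8)^2*(e_{23})^2 = 64*(-1) = -64 (a basis 2-blade squares to minus the product of its generators' squares).
B^2 = -64 — B^2 < 0, so the exponential closes trigonometrically: l = 8, alpha*l = \frac{2 \pi}{3}, so exp(alpha B) = cos(\frac{2 \pi}{3}) + (sin(\frac{2 \pi}{3})/8)*B = - \frac{1}{2} + (\frac{\sqrt{3}}{16})*B.
Answer: - \frac{1}{2} + \frac{\sqrt{3}}{2} e_{23}


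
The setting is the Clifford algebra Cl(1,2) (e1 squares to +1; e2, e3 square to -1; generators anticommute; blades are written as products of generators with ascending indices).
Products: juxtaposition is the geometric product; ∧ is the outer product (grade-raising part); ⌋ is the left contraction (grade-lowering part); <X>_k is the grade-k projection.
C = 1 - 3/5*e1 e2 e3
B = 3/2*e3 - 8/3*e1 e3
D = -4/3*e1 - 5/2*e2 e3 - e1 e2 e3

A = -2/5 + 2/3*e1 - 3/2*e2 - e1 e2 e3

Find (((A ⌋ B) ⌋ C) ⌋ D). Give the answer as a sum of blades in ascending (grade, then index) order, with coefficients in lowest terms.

step 1: -107/45*e3 + 16/15*e1 e3
step 2: 16/25*e2 - 107/75*e1 e2
step 3: 227/75*e3 - 16/25*e1 e3
Answer: 227/75*e3 - 16/25*e1 e3


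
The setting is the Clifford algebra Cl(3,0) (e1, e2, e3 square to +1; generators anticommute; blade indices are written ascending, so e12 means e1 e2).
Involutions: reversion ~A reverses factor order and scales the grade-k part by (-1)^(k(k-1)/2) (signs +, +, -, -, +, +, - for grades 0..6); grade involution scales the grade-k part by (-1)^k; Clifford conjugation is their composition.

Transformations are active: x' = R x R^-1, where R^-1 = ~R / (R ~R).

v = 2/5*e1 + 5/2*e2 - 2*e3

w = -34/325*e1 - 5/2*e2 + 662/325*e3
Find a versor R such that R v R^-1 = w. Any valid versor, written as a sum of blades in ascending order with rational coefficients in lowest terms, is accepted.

Reasoning: v^2 = w^2 = 1041/100 since conjugation preserves the quadratic form; R = v + w = 96/325*e1 + 12/325*e3 is then valid when invertible, keeping its own part and reversing (v - w)/2.
Answer: 96/325*e1 + 12/325*e3


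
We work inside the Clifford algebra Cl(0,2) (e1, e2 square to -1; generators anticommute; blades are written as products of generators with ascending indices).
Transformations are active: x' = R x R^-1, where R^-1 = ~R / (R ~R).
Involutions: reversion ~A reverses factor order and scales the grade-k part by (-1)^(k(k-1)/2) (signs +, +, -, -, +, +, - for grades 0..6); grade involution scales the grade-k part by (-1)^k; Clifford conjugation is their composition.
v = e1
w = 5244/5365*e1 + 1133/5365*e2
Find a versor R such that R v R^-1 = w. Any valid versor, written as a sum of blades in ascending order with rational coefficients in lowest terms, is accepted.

Construction: equal norms (both -1) license R = v + w = 10609/5365*e1 + 1133/5365*e2 — nothing changes along that direction, while (v - w)/2 changes sign, so v maps onto w.
Answer: 10609/5365*e1 + 1133/5365*e2


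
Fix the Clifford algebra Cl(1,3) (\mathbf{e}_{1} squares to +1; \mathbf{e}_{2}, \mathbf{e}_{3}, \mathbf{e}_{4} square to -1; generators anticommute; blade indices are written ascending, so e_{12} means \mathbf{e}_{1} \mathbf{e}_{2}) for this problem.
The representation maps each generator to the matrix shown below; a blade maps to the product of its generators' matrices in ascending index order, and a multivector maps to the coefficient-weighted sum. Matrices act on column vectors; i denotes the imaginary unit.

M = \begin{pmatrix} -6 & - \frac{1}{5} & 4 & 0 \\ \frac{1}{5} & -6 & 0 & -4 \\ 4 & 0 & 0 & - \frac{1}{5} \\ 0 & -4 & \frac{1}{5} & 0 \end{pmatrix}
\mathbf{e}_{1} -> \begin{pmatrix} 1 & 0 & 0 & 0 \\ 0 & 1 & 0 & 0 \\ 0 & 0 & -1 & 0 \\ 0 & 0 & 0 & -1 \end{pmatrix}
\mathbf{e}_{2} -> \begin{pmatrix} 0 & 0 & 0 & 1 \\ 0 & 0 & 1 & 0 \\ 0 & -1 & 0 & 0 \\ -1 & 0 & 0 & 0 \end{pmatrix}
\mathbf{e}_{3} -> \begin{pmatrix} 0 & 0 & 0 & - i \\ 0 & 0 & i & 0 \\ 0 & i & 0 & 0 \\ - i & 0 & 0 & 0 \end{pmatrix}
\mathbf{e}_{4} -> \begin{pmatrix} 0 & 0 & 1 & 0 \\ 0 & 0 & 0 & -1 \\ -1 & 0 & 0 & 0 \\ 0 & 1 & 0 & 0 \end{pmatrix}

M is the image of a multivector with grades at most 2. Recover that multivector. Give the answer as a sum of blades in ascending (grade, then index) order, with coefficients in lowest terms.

Method: the blade images are trace-orthogonal — tr(rho(e_A) rho(e_B)^-1) = 4 if A = B and 0 otherwise — and rho(e_A)^-1 = (e_A)^2 * rho(e_A) with (e_A)^2 = +1 or -1, so the coefficient of e_A in the preimage is (e_A)^2 * tr(M rho(e_A))/4.
Nonzero projections over blades of grade <= 2: 1: (1)^2 = +1, tr(M 1) = -12, coefficient -3; e_{1}: (e_{1})^2 = +1, tr(M rho(e_{1})) = -12, coefficient -3; e_{14}: (e_{14})^2 = +1, tr(M rho(e_{14})) = 16, coefficient 4; e_{24}: (e_{24})^2 = -1, tr(M rho(e_{24})) = \frac{4}{5}, coefficient -\frac{1}{5}. Every other blade of grade <= 2 projects to 0.
Answer: -3 - 3 e_{1} + 4 e_{14} - \frac{1}{5} e_{24}


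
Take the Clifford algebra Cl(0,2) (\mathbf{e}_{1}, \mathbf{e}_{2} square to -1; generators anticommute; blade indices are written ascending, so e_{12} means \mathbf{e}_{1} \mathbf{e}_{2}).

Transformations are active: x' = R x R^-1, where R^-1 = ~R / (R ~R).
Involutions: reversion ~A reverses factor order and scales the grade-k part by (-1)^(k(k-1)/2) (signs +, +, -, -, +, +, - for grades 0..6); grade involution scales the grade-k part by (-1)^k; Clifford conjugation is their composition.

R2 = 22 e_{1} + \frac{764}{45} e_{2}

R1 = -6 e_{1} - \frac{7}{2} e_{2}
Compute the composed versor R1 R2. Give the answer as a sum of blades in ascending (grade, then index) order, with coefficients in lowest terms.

Distribute over the terms of R1 (each basis-blade product reordered to ascending indices, repeated generators contracted through their squares):
(-6 e_{1}) R2 = 132 - \frac{1528}{15} e_{12}
(-\frac{7}{2} e_{2}) R2 = \frac{2674}{45} + 77 e_{12}
Summing the partial products and collecting blades:
Answer: \frac{8614}{45} - \frac{373}{15} e_{12}


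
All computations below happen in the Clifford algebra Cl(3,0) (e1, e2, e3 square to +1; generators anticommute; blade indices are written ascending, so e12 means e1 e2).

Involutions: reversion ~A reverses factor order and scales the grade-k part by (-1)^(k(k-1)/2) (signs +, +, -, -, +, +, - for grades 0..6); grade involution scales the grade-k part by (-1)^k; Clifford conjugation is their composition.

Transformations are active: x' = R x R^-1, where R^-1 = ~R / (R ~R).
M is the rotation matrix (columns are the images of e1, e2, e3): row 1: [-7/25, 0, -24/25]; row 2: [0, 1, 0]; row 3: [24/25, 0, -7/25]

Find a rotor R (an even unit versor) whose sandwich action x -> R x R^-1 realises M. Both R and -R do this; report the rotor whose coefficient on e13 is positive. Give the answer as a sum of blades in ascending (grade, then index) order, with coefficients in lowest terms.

Method: write R = a + b12*e12 + b13*e13 + b23*e23 with a^2 + b12^2 + b13^2 + b23^2 = 1 (so R^-1 = ~R). Expanding the columns R e_j ~R gives tr M = 4a^2 - 1 and, from the antisymmetric part, M21 - M12 = -4a*b12, M13 - M31 = 4a*b13, M32 - M23 = -4a*b23.
Here tr M = 11/25, so a^2 = (1 + tr M)/4 = 9/25 and a = ±3/5. Taking a = 3/5: M21 - M12 = 0, M13 - M31 = -48/25, M32 - M23 = 0, giving b12 = 0, b13 = -4/5, b23 = 0, i.e. R = 3/5 - 4/5*e13.
Its e13 coefficient is negative, so report the other preimage -R.
Answer: -3/5 + 4/5*e13. Recall the cover is two-to-one: with M of trace 11/25, both preimages act alike, and the stated e13 sign chooses the sheet.


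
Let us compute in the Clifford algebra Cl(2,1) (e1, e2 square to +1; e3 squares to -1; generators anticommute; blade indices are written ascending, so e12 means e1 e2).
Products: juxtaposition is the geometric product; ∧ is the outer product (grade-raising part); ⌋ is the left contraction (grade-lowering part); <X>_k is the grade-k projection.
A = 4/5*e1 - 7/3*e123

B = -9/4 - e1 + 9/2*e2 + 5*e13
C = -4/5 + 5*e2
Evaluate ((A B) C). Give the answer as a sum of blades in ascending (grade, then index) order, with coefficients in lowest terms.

step 1: -4/5 - 9/5*e1 + 35/3*e2 + 4*e3 + 18/5*e12 + 21/2*e13 + 7/3*e23 + 21/4*e123
step 2: 4423/75 + 486/25*e1 - 40/3*e2 - 223/15*e3 - 297/25*e12 - 693/20*e13 - 328/15*e23 - 567/10*e123
Answer: 4423/75 + 486/25*e1 - 40/3*e2 - 223/15*e3 - 297/25*e12 - 693/20*e13 - 328/15*e23 - 567/10*e123


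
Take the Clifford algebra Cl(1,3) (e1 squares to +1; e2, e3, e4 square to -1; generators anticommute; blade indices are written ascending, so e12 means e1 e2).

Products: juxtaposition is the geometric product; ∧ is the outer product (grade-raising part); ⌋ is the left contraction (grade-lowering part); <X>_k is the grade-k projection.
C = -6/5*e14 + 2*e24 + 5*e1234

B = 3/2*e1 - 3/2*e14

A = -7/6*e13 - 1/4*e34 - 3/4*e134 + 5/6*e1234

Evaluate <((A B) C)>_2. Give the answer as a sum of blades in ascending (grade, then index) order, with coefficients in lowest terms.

step 1: 5/8*e3 - 3/8*e13 - 5/4*e23 - 23/8*e34 - 3/8*e134 - 5/4*e234
step 2: 25/4*e1 + 15/8*e2 - 59/20*e3 + 115/8*e12 - 69/20*e13 + 25/4*e14 + 23/4*e23 + 15/8*e24 - 59/20*e34 + 9/4*e123 - 25/8*e124 + 3/4*e134 - 5/4*e234 + 9/4*e1234
step 3: 115/8*e12 - 69/20*e13 + 25/4*e14 + 23/4*e23 + 15/8*e24 - 59/20*e34
Answer: 115/8*e12 - 69/20*e13 + 25/4*e14 + 23/4*e23 + 15/8*e24 - 59/20*e34


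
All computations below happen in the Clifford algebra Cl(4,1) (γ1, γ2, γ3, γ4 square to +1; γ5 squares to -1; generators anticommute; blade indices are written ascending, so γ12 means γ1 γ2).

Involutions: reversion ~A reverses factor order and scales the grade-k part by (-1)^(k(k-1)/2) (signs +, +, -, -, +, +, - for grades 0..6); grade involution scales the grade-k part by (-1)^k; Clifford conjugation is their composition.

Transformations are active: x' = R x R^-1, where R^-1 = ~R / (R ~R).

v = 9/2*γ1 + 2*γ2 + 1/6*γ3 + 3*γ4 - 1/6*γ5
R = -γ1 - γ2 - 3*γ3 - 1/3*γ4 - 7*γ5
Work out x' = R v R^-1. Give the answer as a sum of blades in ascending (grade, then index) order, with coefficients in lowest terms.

~R = -γ1 - γ2 - 3*γ3 - 1/3*γ4 - 7*γ5, and R ~R = -341/9, so R^-1 = ~R / (-341/9).
R v = -55/6 + 5/2*γ12 + 40/3*γ13 - 3/2*γ14 + 95/3*γ15 + 35/6*γ23 - 7/3*γ24 + 85/6*γ25 - 161/18*γ34 + 5/3*γ35 + 379/18*γ45
Answer: -309/62*γ1 - 77/31*γ2 - 301/186*γ3 - 98/31*γ4 - 599/186*γ5


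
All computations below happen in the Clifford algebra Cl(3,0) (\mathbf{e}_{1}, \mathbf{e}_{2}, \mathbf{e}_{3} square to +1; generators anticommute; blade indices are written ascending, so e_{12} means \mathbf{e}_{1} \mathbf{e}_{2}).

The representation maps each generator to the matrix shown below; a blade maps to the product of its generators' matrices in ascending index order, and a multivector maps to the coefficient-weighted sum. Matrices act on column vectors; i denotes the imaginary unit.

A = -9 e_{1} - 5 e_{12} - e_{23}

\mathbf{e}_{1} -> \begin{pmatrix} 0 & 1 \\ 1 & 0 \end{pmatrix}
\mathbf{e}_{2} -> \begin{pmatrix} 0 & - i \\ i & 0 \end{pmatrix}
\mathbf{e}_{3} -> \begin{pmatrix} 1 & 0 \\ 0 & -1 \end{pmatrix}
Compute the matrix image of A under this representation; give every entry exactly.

Bivector images (products of the table entries): rho(e_{12}) = rho(\mathbf{e}_{1})rho(\mathbf{e}_{2}) = \begin{pmatrix} i & 0 \\ 0 & - i \end{pmatrix}; rho(e_{23}) = rho(\mathbf{e}_{2})rho(\mathbf{e}_{3}) = \begin{pmatrix} 0 & i \\ i & 0 \end{pmatrix}.
M = (-9)*rho(e_{1}) + (-5)*rho(e_{12}) + (-1)*rho(e_{23}), summed entrywise:
Answer: \begin{pmatrix} - 5 i & -9 - i \\ -9 - i & 5 i \end{pmatrix}


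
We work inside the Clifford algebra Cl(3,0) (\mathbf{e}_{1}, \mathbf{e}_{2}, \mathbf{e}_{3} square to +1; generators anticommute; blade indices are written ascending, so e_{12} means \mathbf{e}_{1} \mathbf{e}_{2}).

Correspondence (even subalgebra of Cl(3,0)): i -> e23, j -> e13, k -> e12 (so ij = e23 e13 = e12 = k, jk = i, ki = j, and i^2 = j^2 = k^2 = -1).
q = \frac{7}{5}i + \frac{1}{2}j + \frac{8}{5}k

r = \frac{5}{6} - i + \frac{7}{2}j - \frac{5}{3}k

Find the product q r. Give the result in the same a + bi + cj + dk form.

In blades: q = \frac{8}{5} e_{12} + \frac{1}{2} e_{13} + \frac{7}{5} e_{23}, r = \frac{5}{6} - \frac{5}{3} e_{12} + \frac{7}{2} e_{13} - e_{23}.
Distribute q over r term by term (generator squares from the signature, products reordered to ascending indices): (\frac{8}{5} e_{12})*r = \frac{8}{3} + \frac{4}{3} e_{12} - \frac{8}{5} e_{13} - \frac{28}{5} e_{23}; (\frac{1}{2} e_{13})*r = -\frac{7}{4} + \frac{1}{2} e_{12} + \frac{5}{12} e_{13} - \frac{5}{6} e_{23}; (\frac{7}{5} e_{23})*r = \frac{7}{5} + \frac{49}{10} e_{12} + \frac{7}{3} e_{13} + \frac{7}{6} e_{23}.
Sum: \frac{139}{60} + \frac{101}{15} e_{12} + \frac{23}{20} e_{13} - \frac{79}{15} e_{23}; translating back through the correspondence:
Answer: \frac{139}{60} - \frac{79}{15}i + \frac{23}{20}j + \frac{101}{15}k


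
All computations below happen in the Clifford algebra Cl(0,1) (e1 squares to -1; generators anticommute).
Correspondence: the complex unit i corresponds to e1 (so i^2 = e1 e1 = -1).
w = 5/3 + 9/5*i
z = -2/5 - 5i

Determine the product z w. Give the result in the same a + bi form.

In blades: z = -2/5 - 5*e1, w = 5/3 + 9/5*e1.
Distribute z over w term by term (generator squares from the signature, products reordered to ascending indices): (-2/5)*w = -2/3 - 18/25*e1; (-5*e1)*w = 9 - 25/3*e1.
Sum: 25/3 - 679/75*e1; translating back through the correspondence:
Answer: 25/3 - 679/75*i


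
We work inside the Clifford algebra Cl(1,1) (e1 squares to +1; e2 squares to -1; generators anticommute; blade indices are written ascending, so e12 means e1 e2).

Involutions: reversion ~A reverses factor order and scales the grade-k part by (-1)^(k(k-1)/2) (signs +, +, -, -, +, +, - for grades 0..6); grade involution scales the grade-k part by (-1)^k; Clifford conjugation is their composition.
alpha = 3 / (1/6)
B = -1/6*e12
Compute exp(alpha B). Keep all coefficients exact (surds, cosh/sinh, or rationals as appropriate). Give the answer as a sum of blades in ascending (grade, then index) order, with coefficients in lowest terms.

B^2 = (-1/6)^2*(e12)^2 = 1/36*(+1) = 1/36 (a basis 2-blade squares to minus the product of its generators' squares).
B^2 = 1/36 — the series telescopes hyperbolically here: l = 1/6, alpha*l = 3, so exp(alpha B) = cosh(3) + (sinh(3)/(1/6))*B = cosh(3) + (6*sinh(3))*B.
Answer: cosh(3) - sinh(3)*e12


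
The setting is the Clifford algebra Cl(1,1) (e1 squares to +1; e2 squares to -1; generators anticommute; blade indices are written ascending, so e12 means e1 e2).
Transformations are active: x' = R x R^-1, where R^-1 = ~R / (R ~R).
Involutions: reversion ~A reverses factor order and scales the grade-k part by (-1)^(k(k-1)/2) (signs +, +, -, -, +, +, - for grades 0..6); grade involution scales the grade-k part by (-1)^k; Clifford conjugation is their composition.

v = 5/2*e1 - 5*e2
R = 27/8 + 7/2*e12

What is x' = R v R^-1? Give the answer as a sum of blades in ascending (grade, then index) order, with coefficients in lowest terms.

~R = 27/8 - 7/2*e12, and R ~R = -55/64, so R^-1 = ~R / (-55/64).
R v = 415/16*e1 - 205/8*e2
Answer: -4537/22*e1 + 2269/11*e2


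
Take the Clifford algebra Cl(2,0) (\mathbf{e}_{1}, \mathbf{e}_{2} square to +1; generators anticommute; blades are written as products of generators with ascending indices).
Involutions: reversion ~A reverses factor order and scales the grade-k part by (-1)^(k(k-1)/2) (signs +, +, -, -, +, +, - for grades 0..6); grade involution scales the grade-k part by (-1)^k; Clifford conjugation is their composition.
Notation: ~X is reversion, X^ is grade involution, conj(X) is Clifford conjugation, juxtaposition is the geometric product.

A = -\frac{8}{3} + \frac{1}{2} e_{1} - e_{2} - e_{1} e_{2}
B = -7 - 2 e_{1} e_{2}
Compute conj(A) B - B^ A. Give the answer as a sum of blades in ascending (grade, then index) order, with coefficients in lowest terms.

first term: \frac{62}{3} + \frac{11}{2} e_{1} - 6 e_{2} - \frac{5}{3} e_{1} e_{2}
second term: \frac{50}{3} - \frac{3}{2} e_{1} + 8 e_{2} + \frac{37}{3} e_{1} e_{2}
Answer: 4 + 7 e_{1} - 14 e_{2} - 14 e_{1} e_{2}


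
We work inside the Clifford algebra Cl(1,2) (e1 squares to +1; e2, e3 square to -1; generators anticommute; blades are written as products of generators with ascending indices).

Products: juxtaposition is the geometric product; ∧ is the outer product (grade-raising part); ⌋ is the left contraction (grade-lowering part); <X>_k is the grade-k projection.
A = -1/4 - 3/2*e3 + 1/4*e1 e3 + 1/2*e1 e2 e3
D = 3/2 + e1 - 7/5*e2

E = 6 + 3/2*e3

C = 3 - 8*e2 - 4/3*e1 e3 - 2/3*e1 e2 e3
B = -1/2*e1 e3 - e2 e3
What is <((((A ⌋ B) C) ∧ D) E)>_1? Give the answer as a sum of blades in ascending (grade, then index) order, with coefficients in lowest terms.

step 1: -1/8 + 3/4*e1 + 3/2*e2 + 1/8*e1 e3 + 1/4*e2 e3
step 2: 275/24 + 29/12*e1 + 67/12*e2 - 3*e3 - 17/3*e1 e2 - 11/24*e1 e3 + 1/4*e2 e3 + 37/12*e1 e2 e3
step 3: 275/16 + 181/12*e1 - 23/3*e2 - 9/2*e3 - 262/15*e1 e2 + 37/16*e1 e3 - 153/40*e2 e3 + 127/30*e1 e2 e3
step 4: 879/8 + 2785/32*e1 - 3221/80*e2 - 39/32*e3 - 2223/20*e1 e2 + 73/2*e1 e3 - 689/20*e2 e3 - 4/5*e1 e2 e3
step 5: 2785/32*e1 - 3221/80*e2 - 39/32*e3
Answer: 2785/32*e1 - 3221/80*e2 - 39/32*e3


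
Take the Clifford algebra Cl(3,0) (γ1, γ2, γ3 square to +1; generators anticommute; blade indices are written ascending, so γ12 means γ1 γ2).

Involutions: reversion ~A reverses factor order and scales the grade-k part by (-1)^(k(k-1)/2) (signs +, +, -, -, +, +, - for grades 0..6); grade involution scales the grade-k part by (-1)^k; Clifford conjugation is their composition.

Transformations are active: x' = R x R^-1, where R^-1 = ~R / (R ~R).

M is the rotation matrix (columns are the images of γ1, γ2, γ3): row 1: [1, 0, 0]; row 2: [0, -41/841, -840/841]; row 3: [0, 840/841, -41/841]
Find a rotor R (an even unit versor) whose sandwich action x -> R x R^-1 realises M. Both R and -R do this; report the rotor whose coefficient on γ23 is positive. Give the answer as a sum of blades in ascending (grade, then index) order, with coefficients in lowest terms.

Method: write R = a + b12*γ12 + b13*γ13 + b23*γ23 with a^2 + b12^2 + b13^2 + b23^2 = 1 (so R^-1 = ~R). Expanding the columns R e_j ~R gives tr M = 4a^2 - 1 and, from the antisymmetric part, M21 - M12 = -4a*b12, M13 - M31 = 4a*b13, M32 - M23 = -4a*b23.
Here tr M = 759/841, so a^2 = (1 + tr M)/4 = 400/841 and a = ±20/29. Taking a = 20/29: M21 - M12 = 0, M13 - M31 = 0, M32 - M23 = 1680/841, giving b12 = 0, b13 = 0, b23 = -21/29, i.e. R = 20/29 - 21/29*γ23.
Its γ23 coefficient is negative, so report the other preimage -R.
Answer: -20/29 + 21/29*γ23. Uniqueness: Spin(3) -> SO(3) maps R and -R to the same rotation of trace 759/841; fixing the sign of the γ23 coefficient removes the ambiguity.


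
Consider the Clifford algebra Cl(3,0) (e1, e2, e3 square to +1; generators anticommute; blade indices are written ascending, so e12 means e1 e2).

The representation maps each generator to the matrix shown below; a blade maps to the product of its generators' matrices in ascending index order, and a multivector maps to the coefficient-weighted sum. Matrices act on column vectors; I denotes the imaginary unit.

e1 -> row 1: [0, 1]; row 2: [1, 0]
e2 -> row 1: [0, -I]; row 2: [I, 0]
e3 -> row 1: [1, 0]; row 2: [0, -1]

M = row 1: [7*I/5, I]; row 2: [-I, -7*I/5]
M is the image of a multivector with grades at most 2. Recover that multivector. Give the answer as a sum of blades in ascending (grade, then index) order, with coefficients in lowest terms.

Method: 1, rho(e1), rho(e2), rho(e3) form a trace-orthogonal basis of the 2x2 complex matrices (tr(X Y) = 2 if X = Y, else 0), so M = m0*1 + m1*rho(e1) + m2*rho(e2) + m3*rho(e3) with m0 = tr(M)/2 = 0, m1 = tr(M rho(e1))/2 = 0, m2 = tr(M rho(e2))/2 = -1, m3 = tr(M rho(e3))/2 = 7*I/5.
Multiplying table entries, the bivector images are rho(e12) = I*rho(e3), rho(e13) = -I*rho(e2), rho(e23) = I*rho(e1); with real blade coefficients the real parts of m0..m3 are the coefficients of 1, e1, e2, e3 and the imaginary parts give the bivectors (e23: Im m1, e13: -Im m2, e12: Im m3).
Answer: -e2 + 7/5*e12


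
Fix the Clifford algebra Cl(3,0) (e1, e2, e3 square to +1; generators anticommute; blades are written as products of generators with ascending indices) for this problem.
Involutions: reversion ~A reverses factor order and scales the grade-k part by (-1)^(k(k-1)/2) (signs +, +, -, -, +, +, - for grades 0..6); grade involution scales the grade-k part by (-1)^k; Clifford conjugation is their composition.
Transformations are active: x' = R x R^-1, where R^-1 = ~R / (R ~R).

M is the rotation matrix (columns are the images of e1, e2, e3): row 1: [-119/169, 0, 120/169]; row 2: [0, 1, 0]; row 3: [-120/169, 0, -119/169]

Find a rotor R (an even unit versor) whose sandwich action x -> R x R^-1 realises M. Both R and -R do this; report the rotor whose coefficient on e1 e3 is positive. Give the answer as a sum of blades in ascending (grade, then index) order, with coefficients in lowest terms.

Method: write R = a + b12*e1 e2 + b13*e1 e3 + b23*e2 e3 with a^2 + b12^2 + b13^2 + b23^2 = 1 (so R^-1 = ~R). Expanding the columns R e_j ~R gives tr M = 4a^2 - 1 and, from the antisymmetric part, M21 - M12 = -4a*b12, M13 - M31 = 4a*b13, M32 - M23 = -4a*b23.
Here tr M = -69/169, so a^2 = (1 + tr M)/4 = 25/169 and a = ±5/13. Taking a = 5/13: M21 - M12 = 0, M13 - M31 = 240/169, M32 - M23 = 0, giving b12 = 0, b13 = 12/13, b23 = 0, i.e. R = 5/13 + 12/13*e1 e3.
Its e1 e3 coefficient is already positive.
Answer: 5/13 + 12/13*e1 e3. Note: both R and -R realise this M (trace -69/169); the covering map identifies them, and the e1 e3-coefficient sign is the tie-breaker.


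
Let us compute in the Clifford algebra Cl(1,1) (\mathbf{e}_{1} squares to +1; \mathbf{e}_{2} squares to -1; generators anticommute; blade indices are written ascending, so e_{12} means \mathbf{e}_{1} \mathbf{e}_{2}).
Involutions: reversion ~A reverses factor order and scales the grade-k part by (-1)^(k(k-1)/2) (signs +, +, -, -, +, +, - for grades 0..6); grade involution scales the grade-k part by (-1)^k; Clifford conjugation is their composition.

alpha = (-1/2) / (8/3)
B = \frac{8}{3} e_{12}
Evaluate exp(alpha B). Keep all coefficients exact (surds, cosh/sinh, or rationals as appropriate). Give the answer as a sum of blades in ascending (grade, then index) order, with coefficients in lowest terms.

B^2 = (\frac{8}{3})^2*(e_{12})^2 = \frac{64}{9}*(+1) = \frac{64}{9} (a basis 2-blade squares to minus the product of its generators' squares).
B^2 = \frac{64}{9} — since the square is positive, the closed form is hyperbolic: l = \frac{8}{3}, alpha*l = - \frac{1}{2}, so exp(alpha B) = cosh(- \frac{1}{2}) + (sinh(- \frac{1}{2})/(\frac{8}{3}))*B = \cosh{\left(\frac{1}{2} \right)} + (- \frac{3 \sinh{\left(\frac{1}{2} \right)}}{8})*B.
Answer: \cosh{\left(\frac{1}{2} \right)} - \sinh{\left(\frac{1}{2} \right)} e_{12}


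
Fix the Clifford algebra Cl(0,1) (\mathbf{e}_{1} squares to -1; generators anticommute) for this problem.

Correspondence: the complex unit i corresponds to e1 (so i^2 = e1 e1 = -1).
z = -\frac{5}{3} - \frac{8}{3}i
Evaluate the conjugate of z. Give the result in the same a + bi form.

In blades: z = -\frac{5}{3} - \frac{8}{3} e_{1}.
Conjugation here is Clifford conjugation: the scalar is fixed and the grade-1 and grade-2 blades all flip sign, giving -\frac{5}{3} + \frac{8}{3} e_{1}; translating back:
Answer: -\frac{5}{3} + \frac{8}{3}i


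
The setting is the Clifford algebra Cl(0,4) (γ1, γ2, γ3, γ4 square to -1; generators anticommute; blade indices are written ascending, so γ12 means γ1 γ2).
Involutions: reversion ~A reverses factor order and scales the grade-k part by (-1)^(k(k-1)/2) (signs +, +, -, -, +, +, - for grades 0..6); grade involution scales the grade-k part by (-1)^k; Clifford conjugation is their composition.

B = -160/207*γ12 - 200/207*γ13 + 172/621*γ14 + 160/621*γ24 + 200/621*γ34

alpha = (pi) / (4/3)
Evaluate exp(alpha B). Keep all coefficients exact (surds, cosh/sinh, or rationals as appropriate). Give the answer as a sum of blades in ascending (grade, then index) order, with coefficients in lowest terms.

B^2 term by term: the squares give (-160/207)^2*(γ12)^2 + (-200/207)^2*(γ13)^2 + (172/621)^2*(γ14)^2 + (160/621)^2*(γ24)^2 + (200/621)^2*(γ34)^2 = 25600/42849*(-1) + 40000/42849*(-1) + 29584/385641*(-1) + 25600/385641*(-1) + 40000/385641*(-1) = -16/9 (each basis 2-blade squares to minus the product of its generators' squares); cross terms between blades sharing an index anticommute and cancel; the commuting (index-disjoint) pairs give grade-4 terms 2*c*c'*(blade product), which cancel blade by blade — γ1234: -64000/128547 + 64000/128547 = 0 — confirming B is simple. So B^2 = -16/9.
B^2 = -16/9 — the series telescopes trigonometrically here: l = 4/3, alpha*l = pi, so exp(alpha B) = cos(pi) + (sin(pi)/(4/3))*B = -1 + (0)*B.
Answer: -1


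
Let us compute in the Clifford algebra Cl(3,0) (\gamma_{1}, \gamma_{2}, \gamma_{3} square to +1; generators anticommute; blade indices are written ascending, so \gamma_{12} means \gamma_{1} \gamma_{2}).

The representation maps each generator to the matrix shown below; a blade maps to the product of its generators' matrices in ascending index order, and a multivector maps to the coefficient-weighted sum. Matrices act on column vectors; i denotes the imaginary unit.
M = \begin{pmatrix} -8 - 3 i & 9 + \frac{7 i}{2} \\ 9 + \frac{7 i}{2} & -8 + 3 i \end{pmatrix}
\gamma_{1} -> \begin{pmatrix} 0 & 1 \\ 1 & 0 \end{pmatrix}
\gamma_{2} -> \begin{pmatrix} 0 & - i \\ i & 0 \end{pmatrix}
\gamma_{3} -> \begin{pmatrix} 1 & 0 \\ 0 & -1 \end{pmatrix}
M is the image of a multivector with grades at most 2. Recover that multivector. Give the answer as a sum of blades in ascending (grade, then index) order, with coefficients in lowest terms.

Method: 1, rho(\gamma_{1}), rho(\gamma_{2}), rho(\gamma_{3}) form a trace-orthogonal basis of the 2x2 complex matrices (tr(X Y) = 2 if X = Y, else 0), so M = m0*1 + m1*rho(\gamma_{1}) + m2*rho(\gamma_{2}) + m3*rho(\gamma_{3}) with m0 = tr(M)/2 = -8, m1 = tr(M rho(\gamma_{1}))/2 = 9 + \frac{7 i}{2}, m2 = tr(M rho(\gamma_{2}))/2 = 0, m3 = tr(M rho(\gamma_{3}))/2 = - 3 i.
Multiplying table entries, the bivector images are rho(\gamma_{12}) = i*rho(\gamma_{3}), rho(\gamma_{13}) = -i*rho(\gamma_{2}), rho(\gamma_{23}) = i*rho(\gamma_{1}); with real blade coefficients the real parts of m0..m3 are the coefficients of 1, \gamma_{1}, \gamma_{2}, \gamma_{3} and the imaginary parts give the bivectors (\gamma_{23}: Im m1, \gamma_{13}: -Im m2, \gamma_{12}: Im m3).
Answer: -8 + 9 \gamma_{1} - 3 \gamma_{12} + \frac{7}{2} \gamma_{23}


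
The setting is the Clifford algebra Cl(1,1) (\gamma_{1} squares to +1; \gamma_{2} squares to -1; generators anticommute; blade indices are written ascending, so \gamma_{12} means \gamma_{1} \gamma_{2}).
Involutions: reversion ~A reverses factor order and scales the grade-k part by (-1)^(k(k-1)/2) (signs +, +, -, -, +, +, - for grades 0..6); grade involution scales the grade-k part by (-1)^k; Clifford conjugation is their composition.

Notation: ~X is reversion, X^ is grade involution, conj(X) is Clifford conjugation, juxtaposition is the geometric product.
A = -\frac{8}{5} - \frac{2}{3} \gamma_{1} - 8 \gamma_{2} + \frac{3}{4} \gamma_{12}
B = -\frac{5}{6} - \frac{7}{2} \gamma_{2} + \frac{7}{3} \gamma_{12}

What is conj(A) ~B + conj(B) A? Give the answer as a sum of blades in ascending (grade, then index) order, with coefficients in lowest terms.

first term: \frac{373}{12} - \frac{1573}{72} \gamma_{1} - \frac{118}{45} \gamma_{2} + \frac{81}{40} \gamma_{12}
second term: \frac{331}{12} - \frac{1115}{72} \gamma_{1} - \frac{22}{45} \gamma_{2} + \frac{653}{120} \gamma_{12}
Answer: \frac{176}{3} - \frac{112}{3} \gamma_{1} - \frac{28}{9} \gamma_{2} + \frac{112}{15} \gamma_{12}


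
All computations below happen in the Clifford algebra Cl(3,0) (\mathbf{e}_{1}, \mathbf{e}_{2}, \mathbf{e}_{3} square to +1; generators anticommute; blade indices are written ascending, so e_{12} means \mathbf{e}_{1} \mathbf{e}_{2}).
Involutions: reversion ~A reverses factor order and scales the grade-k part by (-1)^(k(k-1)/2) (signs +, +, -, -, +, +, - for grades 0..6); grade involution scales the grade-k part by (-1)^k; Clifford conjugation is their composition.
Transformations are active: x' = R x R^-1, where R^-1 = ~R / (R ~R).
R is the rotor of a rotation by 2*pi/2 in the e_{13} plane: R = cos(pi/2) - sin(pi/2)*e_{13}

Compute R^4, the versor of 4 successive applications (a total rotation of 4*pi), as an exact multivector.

The rotor phase is half the rotation angle and phases add under composition, so 4 steps in the e_{13} plane accumulate phase 4*(pi/2) = 2 \pi: R^4 = cos(2 \pi) - sin(2 \pi)*e_{13}.
cos(2 \pi) = 1 and sin(2 \pi) = 0, so R^4 = 1. The total rotation 4*pi is 2 full turns, so every vector returns to itself, yet the rotor is +1, back on the identity sheet (an even number of 2*pi turns).
Answer: 1


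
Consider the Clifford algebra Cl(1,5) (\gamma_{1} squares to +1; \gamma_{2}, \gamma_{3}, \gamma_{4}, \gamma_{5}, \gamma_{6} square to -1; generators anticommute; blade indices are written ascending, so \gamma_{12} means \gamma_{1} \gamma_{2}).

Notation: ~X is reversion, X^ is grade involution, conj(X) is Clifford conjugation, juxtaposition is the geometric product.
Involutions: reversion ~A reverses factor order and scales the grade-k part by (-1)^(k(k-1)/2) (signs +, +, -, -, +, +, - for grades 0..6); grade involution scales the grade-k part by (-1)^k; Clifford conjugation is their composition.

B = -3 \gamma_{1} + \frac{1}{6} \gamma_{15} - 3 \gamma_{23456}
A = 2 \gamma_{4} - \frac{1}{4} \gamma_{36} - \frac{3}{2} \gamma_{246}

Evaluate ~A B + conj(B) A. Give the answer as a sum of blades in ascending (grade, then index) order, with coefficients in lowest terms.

first term: 6 \gamma_{14} + \frac{9}{2} \gamma_{35} - \frac{3}{4} \gamma_{136} - \frac{1}{3} \gamma_{145} + \frac{3}{4} \gamma_{245} + \frac{9}{2} \gamma_{1246} - \frac{1}{24} \gamma_{1356} + 6 \gamma_{2356} + \frac{1}{4} \gamma_{12456}
second term: 6 \gamma_{14} + \frac{9}{2} \gamma_{35} - \frac{3}{4} \gamma_{136} + \frac{1}{3} \gamma_{145} + \frac{3}{4} \gamma_{245} - \frac{9}{2} \gamma_{1246} - \frac{1}{24} \gamma_{1356} - 6 \gamma_{2356} + \frac{1}{4} \gamma_{12456}
Answer: 12 \gamma_{14} + 9 \gamma_{35} - \frac{3}{2} \gamma_{136} + \frac{3}{2} \gamma_{245} - \frac{1}{12} \gamma_{1356} + \frac{1}{2} \gamma_{12456}


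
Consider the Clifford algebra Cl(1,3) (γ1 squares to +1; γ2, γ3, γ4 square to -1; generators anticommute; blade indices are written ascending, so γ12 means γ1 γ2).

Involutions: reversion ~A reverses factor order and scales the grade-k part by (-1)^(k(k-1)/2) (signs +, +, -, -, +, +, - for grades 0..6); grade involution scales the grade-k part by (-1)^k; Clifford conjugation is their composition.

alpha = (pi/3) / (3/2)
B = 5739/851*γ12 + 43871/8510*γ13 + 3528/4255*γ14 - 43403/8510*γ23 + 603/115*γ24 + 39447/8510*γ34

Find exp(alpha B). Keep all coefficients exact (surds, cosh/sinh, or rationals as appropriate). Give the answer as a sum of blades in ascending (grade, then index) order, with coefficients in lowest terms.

B^2 term by term: the squares give (5739/851)^2*(γ12)^2 + (43871/8510)^2*(γ13)^2 + (3528/4255)^2*(γ14)^2 + (-43403/8510)^2*(γ23)^2 + (603/115)^2*(γ24)^2 + (39447/8510)^2*(γ34)^2 = 32936121/724201*(+1) + 1924664641/72420100*(+1) + 12446784/18105025*(+1) + 1883820409/72420100*(-1) + 363609/13225*(-1) + 1556065809/72420100*(-1) = -9/4 (each basis 2-blade squares to minus the product of its generators' squares); cross terms between blades sharing an index anticommute and cancel; the commuting (index-disjoint) pairs give grade-4 terms 2*c*c'*(blade product), which cancel blade by blade — γ1234: 226386333/3621005 - 26454213/489325 - 153125784/18105025 = 0 — confirming B is simple. So B^2 = -9/4.
B^2 = -9/4 — circular case — the even/odd split gives cos and sin: l = 3/2, alpha*l = pi/3, so exp(alpha B) = cos(pi/3) + (sin(pi/3)/(3/2))*B = 1/2 + (sqrt(3)/3)*B.
Answer: 1/2 + 1913*sqrt(3)/851*γ12 + 43871*sqrt(3)/25530*γ13 + 1176*sqrt(3)/4255*γ14 - 43403*sqrt(3)/25530*γ23 + 201*sqrt(3)/115*γ24 + 13149*sqrt(3)/8510*γ34


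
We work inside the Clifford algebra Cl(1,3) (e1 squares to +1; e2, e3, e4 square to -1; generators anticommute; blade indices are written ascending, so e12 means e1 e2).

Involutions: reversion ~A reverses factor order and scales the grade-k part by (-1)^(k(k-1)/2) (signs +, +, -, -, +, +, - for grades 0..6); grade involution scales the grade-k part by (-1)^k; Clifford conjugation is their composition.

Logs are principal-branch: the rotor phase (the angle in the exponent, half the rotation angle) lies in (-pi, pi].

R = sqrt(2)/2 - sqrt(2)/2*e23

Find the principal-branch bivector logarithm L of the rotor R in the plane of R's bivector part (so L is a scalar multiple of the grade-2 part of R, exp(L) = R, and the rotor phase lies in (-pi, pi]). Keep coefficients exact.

The scalar part of R is sqrt(2)/2, which fixes the principal-branch rotor phase; the unit plane is then the bivector part divided by the sine of that phase, and L is that plane scaled by the phase.
Concretely: cos(phase) = sqrt(2)/2 gives phase = ±pi/4, and since phase/sin(phase) is even the sign is immaterial: L = (phase/sin(phase)) * <R>_2 = (sqrt(2)*pi/4) * <R>_2.
Answer: -pi/4*e23
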